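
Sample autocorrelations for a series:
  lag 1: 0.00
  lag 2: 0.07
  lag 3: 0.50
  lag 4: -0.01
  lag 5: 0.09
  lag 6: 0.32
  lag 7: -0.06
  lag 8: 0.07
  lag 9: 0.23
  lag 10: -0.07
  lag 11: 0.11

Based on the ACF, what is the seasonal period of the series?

The largest autocorrelation is r_3 = 0.50, with weaker echoes at lags 6 (0.32) and 9 (0.23); the remaining lags stay at or below 0.11.
The dominant spike at lag 3 indicates a seasonal period of 3.

3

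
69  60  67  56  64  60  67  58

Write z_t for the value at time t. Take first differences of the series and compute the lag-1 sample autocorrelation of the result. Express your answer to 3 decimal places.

-0.772

First differences Δz: -9, 7, -11, 8, -4, 7, -9
Mean of differences = -1.5714
Numerator Σ(Δz_t−Δz̄)(Δz_{t+1}−Δz̄) = -342.4694
Denominator Σ(Δz_t−Δz̄)² = 443.7143
r_1(Δz) = -342.4694 / 443.7143 = -0.772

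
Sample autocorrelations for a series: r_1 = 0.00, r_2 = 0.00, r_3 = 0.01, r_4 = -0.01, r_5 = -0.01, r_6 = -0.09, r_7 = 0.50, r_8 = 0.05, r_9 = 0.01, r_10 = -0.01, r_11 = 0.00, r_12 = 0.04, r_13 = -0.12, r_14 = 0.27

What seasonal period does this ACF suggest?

The largest autocorrelation is r_7 = 0.50, with a weaker echo at lag 14 (0.27); the remaining lags stay at or below 0.05.
The dominant spike at lag 7 indicates a seasonal period of 7.

7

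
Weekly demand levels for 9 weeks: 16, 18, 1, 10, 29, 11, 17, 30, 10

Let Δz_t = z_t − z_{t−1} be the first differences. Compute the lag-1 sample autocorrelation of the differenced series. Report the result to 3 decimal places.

-0.385

First differences Δz: 2, -17, 9, 19, -18, 6, 13, -20
Mean of differences = -0.7500
Numerator Σ(Δz_t−Δz̄)(Δz_{t+1}−Δz̄) = -639.5625
Denominator Σ(Δz_t−Δz̄)² = 1659.5000
r_1(Δz) = -639.5625 / 1659.5000 = -0.385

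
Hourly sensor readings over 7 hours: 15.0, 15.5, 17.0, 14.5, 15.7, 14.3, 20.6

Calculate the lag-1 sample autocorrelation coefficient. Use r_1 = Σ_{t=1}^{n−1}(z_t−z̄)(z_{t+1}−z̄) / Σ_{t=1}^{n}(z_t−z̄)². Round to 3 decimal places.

-0.284

Mean z̄ = (15.0 + 15.5 + 17.0 + 14.5 + 15.7 + 14.3 + 20.6)/7 = 16.0857
Deviations from mean: -1.0857, -0.5857, 0.9143, -1.5857, -0.3857, -1.7857, 4.5143
Σ(z_t−z̄)(z_{t+1}−z̄) = (0.6359) + (-0.5355) + (-1.4498) + (0.6116) + (0.6888) + (-8.0612) = -8.1102
Denominator Σ(z_t−z̄)² = 28.5886
r_1 = -8.1102 / 28.5886 = -0.284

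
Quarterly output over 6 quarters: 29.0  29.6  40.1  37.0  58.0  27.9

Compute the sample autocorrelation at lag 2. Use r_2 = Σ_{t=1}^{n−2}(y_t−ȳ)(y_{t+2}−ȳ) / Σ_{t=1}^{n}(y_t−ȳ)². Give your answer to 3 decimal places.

Mean ȳ = (29.0 + 29.6 + 40.1 + 37.0 + 58.0 + 27.9)/6 = 36.9333
Deviations from mean: -7.9333, -7.3333, 3.1667, 0.0667, 21.0667, -9.0333
Σ(y_t−ȳ)(y_{t+2}−ȳ) = (-25.1222) + (-0.4889) + (66.7111) + (-0.6022) = 40.4978
Denominator Σ(y_t−ȳ)² = 652.1533
r_2 = 40.4978 / 652.1533 = 0.062

0.062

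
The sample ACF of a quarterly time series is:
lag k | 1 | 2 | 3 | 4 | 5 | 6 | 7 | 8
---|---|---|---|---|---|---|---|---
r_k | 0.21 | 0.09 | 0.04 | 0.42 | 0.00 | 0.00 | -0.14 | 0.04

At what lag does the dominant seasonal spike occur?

4

The largest autocorrelation is r_4 = 0.42; the remaining lags stay at or below 0.21. The elevated value at lag 1 (0.21), dropping to 0.09 at lag 2, reflects decaying short-term dependence rather than seasonality.
The dominant spike at lag 4 indicates a seasonal period of 4.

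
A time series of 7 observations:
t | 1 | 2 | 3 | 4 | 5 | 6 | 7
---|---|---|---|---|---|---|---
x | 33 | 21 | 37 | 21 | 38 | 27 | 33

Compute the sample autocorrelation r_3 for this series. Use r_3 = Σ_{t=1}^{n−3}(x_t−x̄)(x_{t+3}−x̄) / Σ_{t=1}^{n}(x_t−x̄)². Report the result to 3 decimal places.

Mean x̄ = (33 + 21 + 37 + 21 + 38 + 27 + 33)/7 = 30.0000
Deviations from mean: 3.0000, -9.0000, 7.0000, -9.0000, 8.0000, -3.0000, 3.0000
Numerator Σ_{t=1}^{4}(x_t−x̄)(x_{t+3}−x̄) = -147.0000
Denominator Σ(x_t−x̄)² = 302.0000
r_3 = -147.0000 / 302.0000 = -0.487

-0.487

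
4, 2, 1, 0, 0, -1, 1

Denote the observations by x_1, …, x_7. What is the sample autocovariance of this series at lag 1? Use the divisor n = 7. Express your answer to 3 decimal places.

Mean x̄ = (4 + 2 + 1 + 0 + 0 − 1 + 1)/7 = 1.0000
Deviations: 3.0000, 1.0000, 0.0000, -1.0000, -1.0000, -2.0000, 0.0000
Σ_{t=1}^{6}(x_t−x̄)(x_{t+1}−x̄) = 6.0000
γ_1 = 6.0000 / 7 = 0.857

0.857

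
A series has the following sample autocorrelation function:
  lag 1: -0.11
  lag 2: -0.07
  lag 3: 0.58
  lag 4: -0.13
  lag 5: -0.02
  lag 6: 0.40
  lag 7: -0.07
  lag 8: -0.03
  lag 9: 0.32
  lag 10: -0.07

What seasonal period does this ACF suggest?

The largest autocorrelation is r_3 = 0.58, with weaker echoes at lags 6 (0.40) and 9 (0.32); the remaining lags stay at or below -0.02.
The dominant spike at lag 3 indicates a seasonal period of 3.

3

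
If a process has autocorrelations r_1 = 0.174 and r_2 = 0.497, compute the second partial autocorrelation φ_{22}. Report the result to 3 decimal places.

0.481

φ_{22} = (r_2 − r_1²) / (1 − r_1²)
r_1² = (0.174)² = 0.030276
Numerator = 0.497 − 0.0303 = 0.4667; denominator = 1 − 0.0303 = 0.9697
φ_{22} = 0.4667 / 0.9697 = 0.481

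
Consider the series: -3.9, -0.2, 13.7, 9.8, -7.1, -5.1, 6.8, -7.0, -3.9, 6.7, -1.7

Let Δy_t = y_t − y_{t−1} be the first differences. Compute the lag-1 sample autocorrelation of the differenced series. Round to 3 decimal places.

First differences Δy: 3.7, 13.9, -3.9, -16.9, 2.0, 11.9, -13.8, 3.1, 10.6, -8.4
Mean of differences = 0.2200
Numerator Σ(Δy_t−Δȳ)(Δy_{t+1}−Δȳ) = -211.6164
Denominator Σ(Δy_t−Δȳ)² = 1035.8160
r_1(Δy) = -211.6164 / 1035.8160 = -0.204

-0.204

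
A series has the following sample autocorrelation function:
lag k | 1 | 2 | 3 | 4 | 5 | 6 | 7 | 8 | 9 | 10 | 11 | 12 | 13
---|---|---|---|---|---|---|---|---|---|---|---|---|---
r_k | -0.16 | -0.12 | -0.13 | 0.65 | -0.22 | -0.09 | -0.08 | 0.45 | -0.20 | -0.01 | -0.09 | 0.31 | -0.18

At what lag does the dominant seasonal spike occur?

4

The largest autocorrelation is r_4 = 0.65, with weaker echoes at lags 8 (0.45) and 12 (0.31); the remaining lags stay at or below -0.01.
The dominant spike at lag 4 indicates a seasonal period of 4.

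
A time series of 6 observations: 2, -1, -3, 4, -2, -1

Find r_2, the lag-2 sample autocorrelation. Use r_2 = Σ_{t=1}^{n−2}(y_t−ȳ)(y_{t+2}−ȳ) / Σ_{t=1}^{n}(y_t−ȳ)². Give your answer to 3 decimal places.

-0.226

Mean ȳ = (2 − 1 − 3 + 4 − 2 − 1)/6 = -0.1667
Deviations from mean: 2.1667, -0.8333, -2.8333, 4.1667, -1.8333, -0.8333
Σ(y_t−ȳ)(y_{t+2}−ȳ) = (-6.1389) + (-3.4722) + (5.1944) + (-3.4722) = -7.8889
Denominator Σ(y_t−ȳ)² = 34.8333
r_2 = -7.8889 / 34.8333 = -0.226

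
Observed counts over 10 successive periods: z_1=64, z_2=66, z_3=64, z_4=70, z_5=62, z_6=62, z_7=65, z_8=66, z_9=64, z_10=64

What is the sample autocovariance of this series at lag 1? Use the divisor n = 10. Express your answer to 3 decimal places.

-1.339

Mean z̄ = (64 + 66 + 64 + 70 + 62 + 62 + 65 + 66 + 64 + 64)/10 = 64.7000
Σ_{t=1}^{9}(z_t−z̄)(z_{t+1}−z̄) = -13.3900
γ_1 = -13.3900 / 10 = -1.339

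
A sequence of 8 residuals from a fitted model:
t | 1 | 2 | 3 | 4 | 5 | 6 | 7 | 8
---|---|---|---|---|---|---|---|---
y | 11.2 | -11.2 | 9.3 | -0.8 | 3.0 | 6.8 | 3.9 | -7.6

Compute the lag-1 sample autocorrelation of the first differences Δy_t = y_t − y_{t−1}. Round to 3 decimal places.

First differences Δy: -22.4, 20.5, -10.1, 3.8, 3.8, -2.9, -11.5
Mean of differences = -2.6857
Numerator Σ(Δy_t−Δȳ)(Δy_{t+1}−Δȳ) = -634.5188
Denominator Σ(Δy_t−Δȳ)² = 1143.0686
r_1(Δy) = -634.5188 / 1143.0686 = -0.555

-0.555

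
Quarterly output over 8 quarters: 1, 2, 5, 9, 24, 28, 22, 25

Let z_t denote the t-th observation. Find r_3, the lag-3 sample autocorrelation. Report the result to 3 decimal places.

-0.127

Mean z̄ = (1 + 2 + 5 + 9 + 24 + 28 + 22 + 25)/8 = 14.5000
Deviations from mean: -13.5000, -12.5000, -9.5000, -5.5000, 9.5000, 13.5000, 7.5000, 10.5000
Numerator Σ_{t=1}^{5}(z_t−z̄)(z_{t+3}−z̄) = -114.2500
Denominator Σ(z_t−z̄)² = 898.0000
r_3 = -114.2500 / 898.0000 = -0.127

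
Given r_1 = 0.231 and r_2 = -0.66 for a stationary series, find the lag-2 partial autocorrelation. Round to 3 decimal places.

φ_{22} = (r_2 − r_1²) / (1 − r_1²)
r_1² = (0.231)² = 0.053361
Numerator = -0.66 − 0.0534 = -0.7134; denominator = 1 − 0.0534 = 0.9466
φ_{22} = -0.7134 / 0.9466 = -0.754

-0.754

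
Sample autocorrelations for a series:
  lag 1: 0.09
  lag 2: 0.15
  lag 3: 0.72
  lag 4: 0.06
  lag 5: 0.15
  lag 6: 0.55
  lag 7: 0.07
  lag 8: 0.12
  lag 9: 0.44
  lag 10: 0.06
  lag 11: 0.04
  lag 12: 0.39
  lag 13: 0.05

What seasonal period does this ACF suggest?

3

The largest autocorrelation is r_3 = 0.72, with weaker echoes at lags 6 (0.55), 9 (0.44) and 12 (0.39); the remaining lags stay at or below 0.15.
The dominant spike at lag 3 indicates a seasonal period of 3.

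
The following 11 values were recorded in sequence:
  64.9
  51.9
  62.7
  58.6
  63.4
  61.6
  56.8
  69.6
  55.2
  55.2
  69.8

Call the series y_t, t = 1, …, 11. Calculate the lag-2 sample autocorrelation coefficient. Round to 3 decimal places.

-0.144

Mean ȳ = (64.9 + 51.9 + 62.7 + 58.6 + 63.4 + 61.6 + 56.8 + 69.6 + 55.2 + 55.2 + 69.8)/11 = 60.8818
Numerator Σ_{t=1}^{9}(y_t−ȳ)(y_{t+2}−ȳ) = -50.2916
Denominator Σ(y_t−ȳ)² = 348.9564
r_2 = -50.2916 / 348.9564 = -0.144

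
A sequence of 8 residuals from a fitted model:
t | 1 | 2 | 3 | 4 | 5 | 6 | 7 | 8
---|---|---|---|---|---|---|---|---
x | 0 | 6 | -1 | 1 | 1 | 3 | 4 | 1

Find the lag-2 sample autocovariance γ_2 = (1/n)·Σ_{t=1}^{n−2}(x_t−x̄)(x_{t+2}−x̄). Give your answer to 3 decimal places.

Mean x̄ = (0 + 6 − 1 + 1 + 1 + 3 + 4 + 1)/8 = 1.8750
Deviations: -1.8750, 4.1250, -2.8750, -0.8750, -0.8750, 1.1250, 2.1250, -0.8750
Σ_{t=1}^{6}(x_t−x̄)(x_{t+2}−x̄) = 0.4688
γ_2 = 0.4688 / 8 = 0.059

0.059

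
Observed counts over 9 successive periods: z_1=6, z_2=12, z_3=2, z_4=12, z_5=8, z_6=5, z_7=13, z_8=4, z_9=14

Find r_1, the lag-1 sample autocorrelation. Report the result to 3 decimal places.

Mean z̄ = (6 + 12 + 2 + 12 + 8 + 5 + 13 + 4 + 14)/9 = 8.4444
Numerator Σ_{t=1}^{8}(z_t−z̄)(z_{t+1}−z̄) = -115.1975
Denominator Σ(z_t−z̄)² = 156.2222
r_1 = -115.1975 / 156.2222 = -0.737

-0.737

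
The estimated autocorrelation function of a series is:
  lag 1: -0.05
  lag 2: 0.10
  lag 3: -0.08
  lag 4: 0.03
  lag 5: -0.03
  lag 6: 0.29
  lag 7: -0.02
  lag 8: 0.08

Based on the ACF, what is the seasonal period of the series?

6

The largest autocorrelation is r_6 = 0.29; the remaining lags stay at or below 0.10.
The dominant spike at lag 6 indicates a seasonal period of 6.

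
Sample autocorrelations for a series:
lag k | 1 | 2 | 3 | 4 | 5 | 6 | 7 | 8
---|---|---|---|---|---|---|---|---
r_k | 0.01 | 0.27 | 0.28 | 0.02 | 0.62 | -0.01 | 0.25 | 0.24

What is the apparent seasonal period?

5

The largest autocorrelation is r_5 = 0.62; the remaining lags stay at or below 0.28.
The dominant spike at lag 5 indicates a seasonal period of 5.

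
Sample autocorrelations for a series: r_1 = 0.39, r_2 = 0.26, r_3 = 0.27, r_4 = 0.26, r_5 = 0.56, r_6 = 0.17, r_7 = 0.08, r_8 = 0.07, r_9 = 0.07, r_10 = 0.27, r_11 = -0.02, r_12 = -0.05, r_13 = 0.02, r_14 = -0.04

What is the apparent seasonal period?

5

The largest autocorrelation is r_5 = 0.56; the remaining lags stay at or below 0.39. The elevated value at lag 1 (0.39), dropping to 0.26 at lag 2, reflects decaying short-term dependence rather than seasonality.
The dominant spike at lag 5 indicates a seasonal period of 5.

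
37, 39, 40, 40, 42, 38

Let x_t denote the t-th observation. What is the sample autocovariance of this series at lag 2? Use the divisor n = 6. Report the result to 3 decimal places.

-0.148

Mean x̄ = (37 + 39 + 40 + 40 + 42 + 38)/6 = 39.3333
Deviations: -2.3333, -0.3333, 0.6667, 0.6667, 2.6667, -1.3333
Σ_{t=1}^{4}(x_t−x̄)(x_{t+2}−x̄) = -0.8889
γ_2 = -0.8889 / 6 = -0.148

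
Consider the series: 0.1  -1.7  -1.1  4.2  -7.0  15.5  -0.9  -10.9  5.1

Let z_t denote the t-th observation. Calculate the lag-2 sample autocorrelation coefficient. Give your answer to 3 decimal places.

-0.232

Mean z̄ = (0.1 − 1.7 − 1.1 + 4.2 − 7.0 + 15.5 − 0.9 − 10.9 + 5.1)/9 = 0.3667
Σ(z_t−z̄)(z_{t+2}−z̄) = (0.3911) + (-7.9222) + (10.8044) + (58.0111) + (9.3311) + (-170.5022) + (-5.9956) = -105.8822
Denominator Σ(z_t−z̄)² = 455.4200
r_2 = -105.8822 / 455.4200 = -0.232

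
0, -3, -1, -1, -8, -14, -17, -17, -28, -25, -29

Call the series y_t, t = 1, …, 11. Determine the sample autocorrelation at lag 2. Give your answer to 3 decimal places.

Mean ȳ = (0 − 3 − 1 − 1 − 8 − 14 − 17 − 17 − 28 − 25 − 29)/11 = -13.0000
Numerator Σ_{t=1}^{9}(y_t−ȳ)(y_{t+2}−ȳ) = 656.0000
Denominator Σ(y_t−ȳ)² = 1240.0000
r_2 = 656.0000 / 1240.0000 = 0.529

0.529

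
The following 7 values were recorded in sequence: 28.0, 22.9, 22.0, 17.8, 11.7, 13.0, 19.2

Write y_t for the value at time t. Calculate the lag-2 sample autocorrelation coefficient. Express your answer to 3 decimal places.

0.037

Mean ȳ = (28.0 + 22.9 + 22.0 + 17.8 + 11.7 + 13.0 + 19.2)/7 = 19.2286
Deviations from mean: 8.7714, 3.6714, 2.7714, -1.4286, -7.5286, -6.2286, -0.0286
Numerator Σ_{t=1}^{5}(y_t−ȳ)(y_{t+2}−ȳ) = 7.3127
Denominator Σ(y_t−ȳ)² = 195.6143
r_2 = 7.3127 / 195.6143 = 0.037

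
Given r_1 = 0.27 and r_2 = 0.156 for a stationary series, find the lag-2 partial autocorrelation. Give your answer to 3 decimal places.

φ_{22} = (r_2 − r_1²) / (1 − r_1²)
r_1² = (0.27)² = 0.0729
Numerator = 0.156 − 0.0729 = 0.0831; denominator = 1 − 0.0729 = 0.9271
φ_{22} = 0.0831 / 0.9271 = 0.090

0.090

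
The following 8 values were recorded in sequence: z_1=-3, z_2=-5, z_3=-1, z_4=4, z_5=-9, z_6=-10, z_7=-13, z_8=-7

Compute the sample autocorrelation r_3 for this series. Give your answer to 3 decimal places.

Mean z̄ = (-3 − 5 − 1 + 4 − 9 − 10 − 13 − 7)/8 = -5.5000
Σ(z_t−z̄)(z_{t+3}−z̄) = (23.7500) + (-1.7500) + (-20.2500) + (-71.2500) + (5.2500) = -64.2500
Denominator Σ(z_t−z̄)² = 208.0000
r_3 = -64.2500 / 208.0000 = -0.309

-0.309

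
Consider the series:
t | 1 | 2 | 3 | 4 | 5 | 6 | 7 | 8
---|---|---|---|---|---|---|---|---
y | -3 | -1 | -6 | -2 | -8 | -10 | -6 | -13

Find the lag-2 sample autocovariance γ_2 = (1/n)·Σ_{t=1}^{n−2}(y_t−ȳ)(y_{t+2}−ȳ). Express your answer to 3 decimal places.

Mean ȳ = (-3 − 1 − 6 − 2 − 8 − 10 − 6 − 13)/8 = -6.1250
Σ_{t=1}^{6}(y_t−ȳ)(y_{t+2}−ȳ) = 31.7188
γ_2 = 31.7188 / 8 = 3.965

3.965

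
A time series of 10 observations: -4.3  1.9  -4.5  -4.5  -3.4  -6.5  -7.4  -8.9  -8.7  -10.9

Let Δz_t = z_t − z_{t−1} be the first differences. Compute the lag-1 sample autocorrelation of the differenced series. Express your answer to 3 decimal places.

-0.514

First differences Δz: 6.2, -6.4, 0.0, 1.1, -3.1, -0.9, -1.5, 0.2, -2.2
Mean of differences = -0.7333
Numerator Σ(Δz_t−Δz̄)(Δz_{t+1}−Δz̄) = -48.0011
Denominator Σ(Δz_t−Δz̄)² = 93.3200
r_1(Δz) = -48.0011 / 93.3200 = -0.514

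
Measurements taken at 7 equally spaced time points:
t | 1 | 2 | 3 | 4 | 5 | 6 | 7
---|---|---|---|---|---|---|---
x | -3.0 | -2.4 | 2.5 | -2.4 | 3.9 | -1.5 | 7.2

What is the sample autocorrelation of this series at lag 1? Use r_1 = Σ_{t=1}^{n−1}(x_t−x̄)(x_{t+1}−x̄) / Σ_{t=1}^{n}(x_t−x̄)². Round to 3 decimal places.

-0.334

Mean x̄ = (-3.0 − 2.4 + 2.5 − 2.4 + 3.9 − 1.5 + 7.2)/7 = 0.6143
Numerator Σ_{t=1}^{6}(x_t−x̄)(x_{t+1}−x̄) = -31.2488
Denominator Σ(x_t−x̄)² = 93.4286
r_1 = -31.2488 / 93.4286 = -0.334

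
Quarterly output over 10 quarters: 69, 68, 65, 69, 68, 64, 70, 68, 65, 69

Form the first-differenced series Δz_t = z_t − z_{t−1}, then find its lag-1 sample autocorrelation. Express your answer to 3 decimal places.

First differences Δz: -1, -3, 4, -1, -4, 6, -2, -3, 4
Mean of differences = 0.0000
Numerator Σ(Δz_t−Δz̄)(Δz_{t+1}−Δz̄) = -51.0000
Denominator Σ(Δz_t−Δz̄)² = 108.0000
r_1(Δz) = -51.0000 / 108.0000 = -0.472

-0.472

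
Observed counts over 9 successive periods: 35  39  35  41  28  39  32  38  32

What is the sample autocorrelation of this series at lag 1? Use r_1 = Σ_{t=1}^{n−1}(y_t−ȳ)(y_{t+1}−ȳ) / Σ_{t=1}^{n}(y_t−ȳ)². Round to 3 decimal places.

-0.726

Mean ȳ = (35 + 39 + 35 + 41 + 28 + 39 + 32 + 38 + 32)/9 = 35.4444
Numerator Σ_{t=1}^{8}(y_t−ȳ)(y_{t+1}−ȳ) = -103.3086
Denominator Σ(y_t−ȳ)² = 142.2222
r_1 = -103.3086 / 142.2222 = -0.726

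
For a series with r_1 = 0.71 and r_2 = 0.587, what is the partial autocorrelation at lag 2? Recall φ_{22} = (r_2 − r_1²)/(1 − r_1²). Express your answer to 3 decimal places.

φ_{22} = (r_2 − r_1²) / (1 − r_1²)
r_1² = (0.71)² = 0.5041
Numerator = 0.587 − 0.5041 = 0.0829; denominator = 1 − 0.5041 = 0.4959
φ_{22} = 0.0829 / 0.4959 = 0.167

0.167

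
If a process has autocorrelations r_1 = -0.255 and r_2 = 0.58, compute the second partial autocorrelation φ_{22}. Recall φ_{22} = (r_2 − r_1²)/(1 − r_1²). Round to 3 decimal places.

0.551

φ_{22} = (r_2 − r_1²) / (1 − r_1²)
r_1² = (-0.255)² = 0.065025
Numerator = 0.58 − 0.0650 = 0.5150; denominator = 1 − 0.0650 = 0.9350
φ_{22} = 0.5150 / 0.9350 = 0.551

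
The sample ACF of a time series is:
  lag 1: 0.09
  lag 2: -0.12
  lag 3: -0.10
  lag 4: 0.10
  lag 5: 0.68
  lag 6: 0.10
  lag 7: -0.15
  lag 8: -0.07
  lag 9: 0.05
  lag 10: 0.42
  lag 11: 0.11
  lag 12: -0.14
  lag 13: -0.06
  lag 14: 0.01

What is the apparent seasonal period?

5

The largest autocorrelation is r_5 = 0.68, with a weaker echo at lag 10 (0.42); the remaining lags stay at or below 0.11.
The dominant spike at lag 5 indicates a seasonal period of 5.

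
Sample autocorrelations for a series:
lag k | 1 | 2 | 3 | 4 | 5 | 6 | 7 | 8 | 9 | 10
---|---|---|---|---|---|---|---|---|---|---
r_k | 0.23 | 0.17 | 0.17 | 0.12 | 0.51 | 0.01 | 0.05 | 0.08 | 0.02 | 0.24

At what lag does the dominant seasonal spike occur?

5

The largest autocorrelation is r_5 = 0.51, with a weaker echo at lag 10 (0.24); the remaining lags stay at or below 0.23. The elevated value at lag 1 (0.23), dropping to 0.17 at lag 2, reflects decaying short-term dependence rather than seasonality.
The dominant spike at lag 5 indicates a seasonal period of 5.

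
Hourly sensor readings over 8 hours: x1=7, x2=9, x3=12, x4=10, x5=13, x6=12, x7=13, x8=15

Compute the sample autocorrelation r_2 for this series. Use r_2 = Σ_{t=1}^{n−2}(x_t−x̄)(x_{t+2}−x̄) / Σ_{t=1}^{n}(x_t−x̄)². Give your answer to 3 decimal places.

Mean x̄ = (7 + 9 + 12 + 10 + 13 + 12 + 13 + 15)/8 = 11.3750
Deviations from mean: -4.3750, -2.3750, 0.6250, -1.3750, 1.6250, 0.6250, 1.6250, 3.6250
Numerator Σ_{t=1}^{6}(x_t−x̄)(x_{t+2}−x̄) = 5.5938
Denominator Σ(x_t−x̄)² = 45.8750
r_2 = 5.5938 / 45.8750 = 0.122

0.122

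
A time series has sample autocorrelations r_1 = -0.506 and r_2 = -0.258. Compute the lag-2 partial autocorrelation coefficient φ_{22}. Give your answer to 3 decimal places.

-0.691

φ_{22} = (r_2 − r_1²) / (1 − r_1²)
r_1² = (-0.506)² = 0.256036
Numerator = -0.258 − 0.2560 = -0.5140; denominator = 1 − 0.2560 = 0.7440
φ_{22} = -0.5140 / 0.7440 = -0.691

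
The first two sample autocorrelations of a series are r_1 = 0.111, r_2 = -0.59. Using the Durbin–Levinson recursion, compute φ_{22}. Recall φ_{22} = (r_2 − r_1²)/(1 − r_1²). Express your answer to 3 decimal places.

φ_{22} = (r_2 − r_1²) / (1 − r_1²)
r_1² = (0.111)² = 0.012321
Numerator = -0.59 − 0.0123 = -0.6023; denominator = 1 − 0.0123 = 0.9877
φ_{22} = -0.6023 / 0.9877 = -0.610

-0.610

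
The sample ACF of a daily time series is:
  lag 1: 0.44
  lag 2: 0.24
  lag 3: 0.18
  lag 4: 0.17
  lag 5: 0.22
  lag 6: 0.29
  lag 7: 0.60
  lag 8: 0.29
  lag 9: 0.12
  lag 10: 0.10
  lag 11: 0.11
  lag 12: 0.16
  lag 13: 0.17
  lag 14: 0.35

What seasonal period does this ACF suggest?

The largest autocorrelation is r_7 = 0.60; the remaining lags stay at or below 0.44. The elevated value at lag 1 (0.44), dropping to 0.24 at lag 2, reflects decaying short-term dependence rather than seasonality.
The dominant spike at lag 7 indicates a seasonal period of 7.

7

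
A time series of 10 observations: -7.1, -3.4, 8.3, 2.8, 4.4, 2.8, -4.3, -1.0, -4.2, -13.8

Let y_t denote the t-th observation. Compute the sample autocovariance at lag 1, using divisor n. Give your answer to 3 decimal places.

10.419

Mean ȳ = (-7.1 − 3.4 + 8.3 + 2.8 + 4.4 + 2.8 − 4.3 − 1.0 − 4.2 − 13.8)/10 = -1.5500
Σ_{t=1}^{9}(y_t−ȳ)(y_{t+1}−ȳ) = 104.1875
γ_1 = 104.1875 / 10 = 10.419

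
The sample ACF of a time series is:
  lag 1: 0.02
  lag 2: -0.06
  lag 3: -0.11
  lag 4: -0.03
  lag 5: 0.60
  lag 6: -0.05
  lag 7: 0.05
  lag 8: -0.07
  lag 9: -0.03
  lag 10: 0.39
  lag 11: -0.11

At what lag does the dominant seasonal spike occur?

The largest autocorrelation is r_5 = 0.60, with a weaker echo at lag 10 (0.39); the remaining lags stay at or below 0.05.
The dominant spike at lag 5 indicates a seasonal period of 5.

5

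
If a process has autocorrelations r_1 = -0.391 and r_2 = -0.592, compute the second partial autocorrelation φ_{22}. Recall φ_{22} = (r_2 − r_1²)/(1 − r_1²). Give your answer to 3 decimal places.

-0.879

φ_{22} = (r_2 − r_1²) / (1 − r_1²)
r_1² = (-0.391)² = 0.152881
Numerator = -0.592 − 0.1529 = -0.7449; denominator = 1 − 0.1529 = 0.8471
φ_{22} = -0.7449 / 0.8471 = -0.879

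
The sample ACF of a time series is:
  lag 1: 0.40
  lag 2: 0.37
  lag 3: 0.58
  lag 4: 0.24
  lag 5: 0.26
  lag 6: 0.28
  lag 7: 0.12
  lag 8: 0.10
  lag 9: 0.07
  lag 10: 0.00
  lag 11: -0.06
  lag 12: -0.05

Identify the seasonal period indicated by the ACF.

3

The largest autocorrelation is r_3 = 0.58; the remaining lags stay at or below 0.40. The elevated value at lag 1 (0.40), dropping to 0.37 at lag 2, reflects decaying short-term dependence rather than seasonality.
The dominant spike at lag 3 indicates a seasonal period of 3.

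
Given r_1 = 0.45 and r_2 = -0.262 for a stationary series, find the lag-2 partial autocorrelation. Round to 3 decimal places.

φ_{22} = (r_2 − r_1²) / (1 − r_1²)
r_1² = (0.45)² = 0.2025
Numerator = -0.262 − 0.2025 = -0.4645; denominator = 1 − 0.2025 = 0.7975
φ_{22} = -0.4645 / 0.7975 = -0.582

-0.582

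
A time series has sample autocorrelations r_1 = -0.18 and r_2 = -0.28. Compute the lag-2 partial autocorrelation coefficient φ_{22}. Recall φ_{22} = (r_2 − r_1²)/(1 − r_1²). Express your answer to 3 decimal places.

-0.323

φ_{22} = (r_2 − r_1²) / (1 − r_1²)
r_1² = (-0.18)² = 0.0324
Numerator = -0.28 − 0.0324 = -0.3124; denominator = 1 − 0.0324 = 0.9676
φ_{22} = -0.3124 / 0.9676 = -0.323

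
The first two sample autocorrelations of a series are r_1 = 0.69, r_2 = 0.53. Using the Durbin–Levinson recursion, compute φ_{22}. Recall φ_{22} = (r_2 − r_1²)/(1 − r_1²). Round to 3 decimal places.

0.103

φ_{22} = (r_2 − r_1²) / (1 − r_1²)
r_1² = (0.69)² = 0.4761
Numerator = 0.53 − 0.4761 = 0.0539; denominator = 1 − 0.4761 = 0.5239
φ_{22} = 0.0539 / 0.5239 = 0.103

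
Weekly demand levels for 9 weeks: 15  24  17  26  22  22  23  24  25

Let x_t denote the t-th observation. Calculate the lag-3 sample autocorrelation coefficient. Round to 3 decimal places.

Mean x̄ = (15 + 24 + 17 + 26 + 22 + 22 + 23 + 24 + 25)/9 = 22.0000
Σ(x_t−x̄)(x_{t+3}−x̄) = (-28.0000) + (0.0000) + (0.0000) + (4.0000) + (0.0000) + (0.0000) = -24.0000
Denominator Σ(x_t−x̄)² = 108.0000
r_3 = -24.0000 / 108.0000 = -0.222

-0.222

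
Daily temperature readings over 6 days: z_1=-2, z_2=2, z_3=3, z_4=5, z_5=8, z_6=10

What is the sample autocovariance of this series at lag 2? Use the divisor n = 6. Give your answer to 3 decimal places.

Mean z̄ = (-2 + 2 + 3 + 5 + 8 + 10)/6 = 4.3333
Deviations: -6.3333, -2.3333, -1.3333, 0.6667, 3.6667, 5.6667
Σ_{t=1}^{4}(z_t−z̄)(z_{t+2}−z̄) = 5.7778
γ_2 = 5.7778 / 6 = 0.963

0.963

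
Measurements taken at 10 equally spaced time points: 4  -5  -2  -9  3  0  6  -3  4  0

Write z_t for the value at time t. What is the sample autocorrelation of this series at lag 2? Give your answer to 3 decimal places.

0.368

Mean z̄ = (4 − 5 − 2 − 9 + 3 + 0 + 6 − 3 + 4 + 0)/10 = -0.2000
Numerator Σ_{t=1}^{8}(z_t−z̄)(z_{t+2}−z̄) = 71.9200
Denominator Σ(z_t−z̄)² = 195.6000
r_2 = 71.9200 / 195.6000 = 0.368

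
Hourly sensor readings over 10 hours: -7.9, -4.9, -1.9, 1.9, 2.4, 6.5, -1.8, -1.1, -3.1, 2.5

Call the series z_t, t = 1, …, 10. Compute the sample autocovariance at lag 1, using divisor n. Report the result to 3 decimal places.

4.848

Mean z̄ = (-7.9 − 4.9 − 1.9 + 1.9 + 2.4 + 6.5 − 1.8 − 1.1 − 3.1 + 2.5)/10 = -0.7400
Σ_{t=1}^{9}(z_t−z̄)(z_{t+1}−z̄) = 48.4824
γ_1 = 48.4824 / 10 = 4.848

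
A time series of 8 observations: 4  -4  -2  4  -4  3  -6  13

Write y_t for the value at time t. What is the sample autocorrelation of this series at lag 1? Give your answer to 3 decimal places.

Mean ȳ = (4 − 4 − 2 + 4 − 4 + 3 − 6 + 13)/8 = 1.0000
Deviations from mean: 3.0000, -5.0000, -3.0000, 3.0000, -5.0000, 2.0000, -7.0000, 12.0000
Σ(y_t−ȳ)(y_{t+1}−ȳ) = (-15.0000) + (15.0000) + (-9.0000) + (-15.0000) + (-10.0000) + (-14.0000) + (-84.0000) = -132.0000
Denominator Σ(y_t−ȳ)² = 274.0000
r_1 = -132.0000 / 274.0000 = -0.482

-0.482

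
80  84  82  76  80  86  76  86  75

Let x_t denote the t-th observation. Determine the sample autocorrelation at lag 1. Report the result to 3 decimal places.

Mean x̄ = (80 + 84 + 82 + 76 + 80 + 86 + 76 + 86 + 75)/9 = 80.5556
Numerator Σ_{t=1}^{8}(x_t−x̄)(x_{t+1}−x̄) = -83.8642
Denominator Σ(x_t−x̄)² = 146.2222
r_1 = -83.8642 / 146.2222 = -0.574

-0.574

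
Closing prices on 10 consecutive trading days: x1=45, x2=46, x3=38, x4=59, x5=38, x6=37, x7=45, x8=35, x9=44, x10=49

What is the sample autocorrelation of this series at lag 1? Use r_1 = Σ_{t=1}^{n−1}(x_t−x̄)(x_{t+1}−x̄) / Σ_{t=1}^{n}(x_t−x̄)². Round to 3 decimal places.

-0.368

Mean x̄ = (45 + 46 + 38 + 59 + 38 + 37 + 45 + 35 + 44 + 49)/10 = 43.6000
Numerator Σ_{t=1}^{9}(x_t−x̄)(x_{t+1}−x̄) = -168.1600
Denominator Σ(x_t−x̄)² = 456.4000
r_1 = -168.1600 / 456.4000 = -0.368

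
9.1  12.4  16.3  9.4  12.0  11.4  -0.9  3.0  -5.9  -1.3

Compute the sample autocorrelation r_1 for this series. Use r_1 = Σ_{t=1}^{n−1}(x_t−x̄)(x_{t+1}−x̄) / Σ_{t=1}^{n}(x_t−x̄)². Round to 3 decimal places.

Mean x̄ = (9.1 + 12.4 + 16.3 + 9.4 + 12.0 + 11.4 − 0.9 + 3.0 − 5.9 − 1.3)/10 = 6.5500
Numerator Σ_{t=1}^{9}(x_t−x̄)(x_{t+1}−x̄) = 273.9525
Denominator Σ(x_t−x̄)² = 481.8650
r_1 = 273.9525 / 481.8650 = 0.569

0.569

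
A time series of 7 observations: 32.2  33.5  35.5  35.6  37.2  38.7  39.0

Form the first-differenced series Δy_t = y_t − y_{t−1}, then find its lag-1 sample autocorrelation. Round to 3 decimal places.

-0.473

First differences Δy: 1.3, 2.0, 0.1, 1.6, 1.5, 0.3
Mean of differences = 1.1333
Numerator Σ(Δy_t−Δȳ)(Δy_{t+1}−Δȳ) = -1.3678
Denominator Σ(Δy_t−Δȳ)² = 2.8933
r_1(Δy) = -1.3678 / 2.8933 = -0.473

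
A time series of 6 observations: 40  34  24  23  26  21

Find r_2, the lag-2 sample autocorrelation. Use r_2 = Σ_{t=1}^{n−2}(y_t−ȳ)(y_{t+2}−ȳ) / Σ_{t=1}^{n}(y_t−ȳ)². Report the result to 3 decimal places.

Mean ȳ = (40 + 34 + 24 + 23 + 26 + 21)/6 = 28.0000
Deviations from mean: 12.0000, 6.0000, -4.0000, -5.0000, -2.0000, -7.0000
Σ(y_t−ȳ)(y_{t+2}−ȳ) = (-48.0000) + (-30.0000) + (8.0000) + (35.0000) = -35.0000
Denominator Σ(y_t−ȳ)² = 274.0000
r_2 = -35.0000 / 274.0000 = -0.128

-0.128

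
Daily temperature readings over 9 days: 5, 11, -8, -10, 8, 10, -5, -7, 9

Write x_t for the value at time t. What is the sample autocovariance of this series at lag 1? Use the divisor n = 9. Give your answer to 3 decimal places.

Mean x̄ = (5 + 11 − 8 − 10 + 8 + 10 − 5 − 7 + 9)/9 = 1.4444
Σ_{t=1}^{8}(x_t−x̄)(x_{t+1}−x̄) = -31.6420
γ_1 = -31.6420 / 9 = -3.516

-3.516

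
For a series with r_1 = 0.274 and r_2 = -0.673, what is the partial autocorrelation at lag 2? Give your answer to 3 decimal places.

φ_{22} = (r_2 − r_1²) / (1 − r_1²)
r_1² = (0.274)² = 0.075076
Numerator = -0.673 − 0.0751 = -0.7481; denominator = 1 − 0.0751 = 0.9249
φ_{22} = -0.7481 / 0.9249 = -0.809

-0.809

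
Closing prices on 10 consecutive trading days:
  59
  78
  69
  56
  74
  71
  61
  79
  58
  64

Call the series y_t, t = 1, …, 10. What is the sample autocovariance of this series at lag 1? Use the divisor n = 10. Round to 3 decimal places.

Mean ȳ = (59 + 78 + 69 + 56 + 74 + 71 + 61 + 79 + 58 + 64)/10 = 66.9000
Σ_{t=1}^{9}(y_t−ȳ)(y_{t+1}−ȳ) = -313.0100
γ_1 = -313.0100 / 10 = -31.301

-31.301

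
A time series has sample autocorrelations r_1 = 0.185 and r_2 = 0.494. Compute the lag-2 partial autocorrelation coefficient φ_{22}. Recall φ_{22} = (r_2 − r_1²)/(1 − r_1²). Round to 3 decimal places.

φ_{22} = (r_2 − r_1²) / (1 − r_1²)
r_1² = (0.185)² = 0.034225
Numerator = 0.494 − 0.0342 = 0.4598; denominator = 1 − 0.0342 = 0.9658
φ_{22} = 0.4598 / 0.9658 = 0.476

0.476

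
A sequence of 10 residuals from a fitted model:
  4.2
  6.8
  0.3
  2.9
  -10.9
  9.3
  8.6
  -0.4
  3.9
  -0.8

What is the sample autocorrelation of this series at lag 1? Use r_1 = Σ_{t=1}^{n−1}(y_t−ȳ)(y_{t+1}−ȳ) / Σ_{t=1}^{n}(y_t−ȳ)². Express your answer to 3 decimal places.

-0.272

Mean ȳ = (4.2 + 6.8 + 0.3 + 2.9 − 10.9 + 9.3 + 8.6 − 0.4 + 3.9 − 0.8)/10 = 2.3900
Numerator Σ_{t=1}^{9}(y_t−ȳ)(y_{t+1}−ȳ) = -84.3571
Denominator Σ(y_t−ȳ)² = 310.5290
r_1 = -84.3571 / 310.5290 = -0.272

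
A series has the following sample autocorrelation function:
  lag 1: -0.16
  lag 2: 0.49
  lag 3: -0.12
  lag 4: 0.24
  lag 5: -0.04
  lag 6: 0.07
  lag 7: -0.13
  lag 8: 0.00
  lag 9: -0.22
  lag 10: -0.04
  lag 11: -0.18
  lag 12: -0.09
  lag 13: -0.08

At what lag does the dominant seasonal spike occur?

The largest autocorrelation is r_2 = 0.49, with a weaker echo at lag 4 (0.24); the remaining lags stay at or below 0.07.
The dominant spike at lag 2 indicates a seasonal period of 2.

2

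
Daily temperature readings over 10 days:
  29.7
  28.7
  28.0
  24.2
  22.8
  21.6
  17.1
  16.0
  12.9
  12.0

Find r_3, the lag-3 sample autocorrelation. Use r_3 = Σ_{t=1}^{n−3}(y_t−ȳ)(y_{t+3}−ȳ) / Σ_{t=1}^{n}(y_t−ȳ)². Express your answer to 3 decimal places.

Mean ȳ = (29.7 + 28.7 + 28.0 + 24.2 + 22.8 + 21.6 + 17.1 + 16.0 + 12.9 + 12.0)/10 = 21.3000
Σ(y_t−ȳ)(y_{t+3}−ȳ) = (24.3600) + (11.1000) + (2.0100) + (-12.1800) + (-7.9500) + (-2.5200) + (39.0600) = 53.8800
Denominator Σ(y_t−ȳ)² = 383.7400
r_3 = 53.8800 / 383.7400 = 0.140

0.140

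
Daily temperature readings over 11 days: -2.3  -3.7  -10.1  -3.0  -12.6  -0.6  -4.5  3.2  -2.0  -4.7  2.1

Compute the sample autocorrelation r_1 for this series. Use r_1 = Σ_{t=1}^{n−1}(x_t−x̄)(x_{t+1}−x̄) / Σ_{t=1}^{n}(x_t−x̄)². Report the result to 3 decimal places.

Mean x̄ = (-2.3 − 3.7 − 10.1 − 3.0 − 12.6 − 0.6 − 4.5 + 3.2 − 2.0 − 4.7 + 2.1)/11 = -3.4727
Numerator Σ_{t=1}^{10}(x_t−x̄)(x_{t+1}−x̄) = -41.0535
Denominator Σ(x_t−x̄)² = 217.4418
r_1 = -41.0535 / 217.4418 = -0.189

-0.189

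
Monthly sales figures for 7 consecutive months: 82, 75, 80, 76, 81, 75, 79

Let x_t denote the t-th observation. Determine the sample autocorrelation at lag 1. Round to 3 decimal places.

-0.763

Mean x̄ = (82 + 75 + 80 + 76 + 81 + 75 + 79)/7 = 78.2857
Deviations from mean: 3.7143, -3.2857, 1.7143, -2.2857, 2.7143, -3.2857, 0.7143
Σ(x_t−x̄)(x_{t+1}−x̄) = (-12.2041) + (-5.6327) + (-3.9184) + (-6.2041) + (-8.9184) + (-2.3469) = -39.2245
Denominator Σ(x_t−x̄)² = 51.4286
r_1 = -39.2245 / 51.4286 = -0.763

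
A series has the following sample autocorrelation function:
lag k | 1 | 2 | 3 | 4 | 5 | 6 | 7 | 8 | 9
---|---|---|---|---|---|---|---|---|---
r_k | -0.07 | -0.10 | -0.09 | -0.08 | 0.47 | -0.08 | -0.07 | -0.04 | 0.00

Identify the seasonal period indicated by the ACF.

The largest autocorrelation is r_5 = 0.47; the remaining lags stay at or below 0.00.
The dominant spike at lag 5 indicates a seasonal period of 5.

5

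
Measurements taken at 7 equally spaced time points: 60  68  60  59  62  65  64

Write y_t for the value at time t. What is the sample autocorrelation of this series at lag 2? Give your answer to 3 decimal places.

-0.326

Mean ȳ = (60 + 68 + 60 + 59 + 62 + 65 + 64)/7 = 62.5714
Deviations from mean: -2.5714, 5.4286, -2.5714, -3.5714, -0.5714, 2.4286, 1.4286
Numerator Σ_{t=1}^{5}(y_t−ȳ)(y_{t+2}−ȳ) = -20.7959
Denominator Σ(y_t−ȳ)² = 63.7143
r_2 = -20.7959 / 63.7143 = -0.326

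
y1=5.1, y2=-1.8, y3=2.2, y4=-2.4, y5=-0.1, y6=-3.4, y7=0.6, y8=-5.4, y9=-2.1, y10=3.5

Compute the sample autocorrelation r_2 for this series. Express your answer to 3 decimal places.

0.188

Mean ȳ = (5.1 − 1.8 + 2.2 − 2.4 − 0.1 − 3.4 + 0.6 − 5.4 − 2.1 + 3.5)/10 = -0.3800
Numerator Σ_{t=1}^{8}(y_t−ȳ)(y_{t+2}−ȳ) = 18.1012
Denominator Σ(y_t−ȳ)² = 96.1560
r_2 = 18.1012 / 96.1560 = 0.188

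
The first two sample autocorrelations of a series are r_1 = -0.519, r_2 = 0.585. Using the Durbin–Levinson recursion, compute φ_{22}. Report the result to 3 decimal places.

φ_{22} = (r_2 − r_1²) / (1 − r_1²)
r_1² = (-0.519)² = 0.269361
Numerator = 0.585 − 0.2694 = 0.3156; denominator = 1 − 0.2694 = 0.7306
φ_{22} = 0.3156 / 0.7306 = 0.432

0.432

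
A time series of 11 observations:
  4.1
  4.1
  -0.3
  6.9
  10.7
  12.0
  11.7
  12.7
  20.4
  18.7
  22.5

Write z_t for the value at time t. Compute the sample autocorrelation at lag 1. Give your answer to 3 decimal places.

0.672

Mean z̄ = (4.1 + 4.1 − 0.3 + 6.9 + 10.7 + 12.0 + 11.7 + 12.7 + 20.4 + 18.7 + 22.5)/11 = 11.2273
Numerator Σ_{t=1}^{10}(z_t−z̄)(z_{t+1}−z̄) = 352.0656
Denominator Σ(z_t−z̄)² = 523.5218
r_1 = 352.0656 / 523.5218 = 0.672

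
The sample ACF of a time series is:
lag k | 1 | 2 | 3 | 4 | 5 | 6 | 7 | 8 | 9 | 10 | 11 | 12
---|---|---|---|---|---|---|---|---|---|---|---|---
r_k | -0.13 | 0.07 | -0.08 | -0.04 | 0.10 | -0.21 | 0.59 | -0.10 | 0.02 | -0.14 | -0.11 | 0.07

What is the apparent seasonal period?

The largest autocorrelation is r_7 = 0.59; the remaining lags stay at or below 0.10.
The dominant spike at lag 7 indicates a seasonal period of 7.

7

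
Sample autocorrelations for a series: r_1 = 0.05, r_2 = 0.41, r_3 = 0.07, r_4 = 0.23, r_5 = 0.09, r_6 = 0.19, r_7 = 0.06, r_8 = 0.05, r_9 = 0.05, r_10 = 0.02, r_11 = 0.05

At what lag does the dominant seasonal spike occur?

2

The largest autocorrelation is r_2 = 0.41, with weaker echoes at lags 4 (0.23) and 6 (0.19); the remaining lags stay at or below 0.09.
The dominant spike at lag 2 indicates a seasonal period of 2.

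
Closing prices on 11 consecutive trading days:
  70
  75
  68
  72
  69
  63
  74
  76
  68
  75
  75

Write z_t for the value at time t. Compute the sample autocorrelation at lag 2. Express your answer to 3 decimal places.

Mean z̄ = (70 + 75 + 68 + 72 + 69 + 63 + 74 + 76 + 68 + 75 + 75)/11 = 71.3636
Numerator Σ_{t=1}^{9}(z_t−z̄)(z_{t+2}−z̄) = -39.7190
Denominator Σ(z_t−z̄)² = 168.5455
r_2 = -39.7190 / 168.5455 = -0.236

-0.236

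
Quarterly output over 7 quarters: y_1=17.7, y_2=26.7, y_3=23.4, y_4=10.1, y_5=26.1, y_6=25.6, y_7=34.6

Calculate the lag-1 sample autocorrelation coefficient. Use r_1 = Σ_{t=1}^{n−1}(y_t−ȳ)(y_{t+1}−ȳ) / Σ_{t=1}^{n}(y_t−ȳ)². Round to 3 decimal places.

Mean ȳ = (17.7 + 26.7 + 23.4 + 10.1 + 26.1 + 25.6 + 34.6)/7 = 23.4571
Σ(y_t−ȳ)(y_{t+1}−ȳ) = (-18.6696) + (-0.1853) + (0.7633) + (-35.3010) + (5.6633) + (23.8776) = -23.8518
Denominator Σ(y_t−ȳ)² = 357.8171
r_1 = -23.8518 / 357.8171 = -0.067

-0.067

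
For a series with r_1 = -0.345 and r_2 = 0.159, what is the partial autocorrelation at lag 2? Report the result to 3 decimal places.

φ_{22} = (r_2 − r_1²) / (1 − r_1²)
r_1² = (-0.345)² = 0.119025
Numerator = 0.159 − 0.1190 = 0.0400; denominator = 1 − 0.1190 = 0.8810
φ_{22} = 0.0400 / 0.8810 = 0.045

0.045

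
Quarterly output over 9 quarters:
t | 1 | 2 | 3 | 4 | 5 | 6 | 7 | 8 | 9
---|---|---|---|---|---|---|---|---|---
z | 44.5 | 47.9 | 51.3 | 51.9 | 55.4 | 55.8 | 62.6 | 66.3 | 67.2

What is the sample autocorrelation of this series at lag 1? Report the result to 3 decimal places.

0.654

Mean z̄ = (44.5 + 47.9 + 51.3 + 51.9 + 55.4 + 55.8 + 62.6 + 66.3 + 67.2)/9 = 55.8778
Numerator Σ_{t=1}^{8}(z_t−z̄)(z_{t+1}−z̄) = 334.9773
Denominator Σ(z_t−z̄)² = 512.1156
r_1 = 334.9773 / 512.1156 = 0.654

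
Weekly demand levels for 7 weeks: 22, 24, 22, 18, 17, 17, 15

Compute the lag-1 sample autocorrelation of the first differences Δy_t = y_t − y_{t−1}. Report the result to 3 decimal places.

-0.073

First differences Δy: 2, -2, -4, -1, 0, -2
Mean of differences = -1.1667
Numerator Σ(Δy_t−Δȳ)(Δy_{t+1}−Δȳ) = -1.5278
Denominator Σ(Δy_t−Δȳ)² = 20.8333
r_1(Δy) = -1.5278 / 20.8333 = -0.073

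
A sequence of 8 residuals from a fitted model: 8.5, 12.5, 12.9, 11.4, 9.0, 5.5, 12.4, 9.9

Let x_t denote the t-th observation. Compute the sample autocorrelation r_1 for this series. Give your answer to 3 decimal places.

-0.031

Mean x̄ = (8.5 + 12.5 + 12.9 + 11.4 + 9.0 + 5.5 + 12.4 + 9.9)/8 = 10.2625
Deviations from mean: -1.7625, 2.2375, 2.6375, 1.1375, -1.2625, -4.7625, 2.1375, -0.3625
Σ(x_t−x̄)(x_{t+1}−x̄) = (-3.9436) + (5.9014) + (3.0002) + (-1.4361) + (6.0127) + (-10.1798) + (-0.7748) = -1.4202
Denominator Σ(x_t−x̄)² = 45.3388
r_1 = -1.4202 / 45.3388 = -0.031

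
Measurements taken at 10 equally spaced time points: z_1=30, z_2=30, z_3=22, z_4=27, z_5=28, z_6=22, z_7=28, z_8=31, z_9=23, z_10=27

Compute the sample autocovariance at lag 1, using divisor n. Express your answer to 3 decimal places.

-2.904

Mean z̄ = (30 + 30 + 22 + 27 + 28 + 22 + 28 + 31 + 23 + 27)/10 = 26.8000
Σ_{t=1}^{9}(z_t−z̄)(z_{t+1}−z̄) = -29.0400
γ_1 = -29.0400 / 10 = -2.904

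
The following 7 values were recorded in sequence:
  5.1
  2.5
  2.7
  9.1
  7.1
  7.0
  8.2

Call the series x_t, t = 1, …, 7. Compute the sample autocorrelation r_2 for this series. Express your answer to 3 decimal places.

-0.147

Mean x̄ = (5.1 + 2.5 + 2.7 + 9.1 + 7.1 + 7.0 + 8.2)/7 = 5.9571
Deviations from mean: -0.8571, -3.4571, -3.2571, 3.1429, 1.1429, 1.0429, 2.2429
Σ(x_t−x̄)(x_{t+2}−x̄) = (2.7918) + (-10.8653) + (-3.7224) + (3.2776) + (2.5633) = -5.9551
Denominator Σ(x_t−x̄)² = 40.5971
r_2 = -5.9551 / 40.5971 = -0.147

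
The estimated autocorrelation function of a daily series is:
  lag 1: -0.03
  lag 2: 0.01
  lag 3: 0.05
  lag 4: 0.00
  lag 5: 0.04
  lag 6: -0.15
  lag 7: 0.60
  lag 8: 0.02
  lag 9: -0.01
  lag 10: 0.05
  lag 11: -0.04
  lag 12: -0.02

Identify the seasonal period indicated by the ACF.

7

The largest autocorrelation is r_7 = 0.60; the remaining lags stay at or below 0.05.
The dominant spike at lag 7 indicates a seasonal period of 7.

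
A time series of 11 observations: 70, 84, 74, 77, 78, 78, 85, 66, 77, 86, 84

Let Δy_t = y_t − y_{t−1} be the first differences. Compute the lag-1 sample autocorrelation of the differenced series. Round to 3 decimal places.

-0.480

First differences Δy: 14, -10, 3, 1, 0, 7, -19, 11, 9, -2
Mean of differences = 1.4000
Numerator Σ(Δy_t−Δȳ)(Δy_{t+1}−Δȳ) = -432.7600
Denominator Σ(Δy_t−Δȳ)² = 902.4000
r_1(Δy) = -432.7600 / 902.4000 = -0.480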